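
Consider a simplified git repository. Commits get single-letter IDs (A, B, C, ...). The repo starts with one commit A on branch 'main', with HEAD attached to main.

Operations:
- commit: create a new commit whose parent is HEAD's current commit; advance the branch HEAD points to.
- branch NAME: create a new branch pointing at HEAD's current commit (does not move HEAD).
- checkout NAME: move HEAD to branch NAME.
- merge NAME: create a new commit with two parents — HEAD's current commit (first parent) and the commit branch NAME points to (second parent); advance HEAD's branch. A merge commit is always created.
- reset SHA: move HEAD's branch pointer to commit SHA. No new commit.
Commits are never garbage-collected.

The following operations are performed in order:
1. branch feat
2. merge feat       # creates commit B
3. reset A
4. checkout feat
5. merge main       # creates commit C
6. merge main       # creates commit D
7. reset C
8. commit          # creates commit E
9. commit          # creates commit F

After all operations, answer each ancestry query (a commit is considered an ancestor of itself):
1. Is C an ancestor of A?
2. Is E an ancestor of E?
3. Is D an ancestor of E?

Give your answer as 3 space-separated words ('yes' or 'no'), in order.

After op 1 (branch): HEAD=main@A [feat=A main=A]
After op 2 (merge): HEAD=main@B [feat=A main=B]
After op 3 (reset): HEAD=main@A [feat=A main=A]
After op 4 (checkout): HEAD=feat@A [feat=A main=A]
After op 5 (merge): HEAD=feat@C [feat=C main=A]
After op 6 (merge): HEAD=feat@D [feat=D main=A]
After op 7 (reset): HEAD=feat@C [feat=C main=A]
After op 8 (commit): HEAD=feat@E [feat=E main=A]
After op 9 (commit): HEAD=feat@F [feat=F main=A]
ancestors(A) = {A}; C in? no
ancestors(E) = {A,C,E}; E in? yes
ancestors(E) = {A,C,E}; D in? no

Answer: no yes no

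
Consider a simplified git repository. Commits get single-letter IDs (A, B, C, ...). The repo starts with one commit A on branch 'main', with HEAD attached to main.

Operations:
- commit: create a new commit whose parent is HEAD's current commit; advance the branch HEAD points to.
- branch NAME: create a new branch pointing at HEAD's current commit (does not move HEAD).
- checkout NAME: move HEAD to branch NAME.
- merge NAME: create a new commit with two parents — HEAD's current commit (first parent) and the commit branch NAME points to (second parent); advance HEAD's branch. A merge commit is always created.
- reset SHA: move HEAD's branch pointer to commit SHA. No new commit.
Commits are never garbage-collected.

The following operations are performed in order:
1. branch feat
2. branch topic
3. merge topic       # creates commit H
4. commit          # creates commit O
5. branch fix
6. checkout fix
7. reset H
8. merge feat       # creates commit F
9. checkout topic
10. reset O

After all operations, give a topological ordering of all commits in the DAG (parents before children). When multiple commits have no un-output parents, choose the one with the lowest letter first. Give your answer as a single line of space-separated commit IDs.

After op 1 (branch): HEAD=main@A [feat=A main=A]
After op 2 (branch): HEAD=main@A [feat=A main=A topic=A]
After op 3 (merge): HEAD=main@H [feat=A main=H topic=A]
After op 4 (commit): HEAD=main@O [feat=A main=O topic=A]
After op 5 (branch): HEAD=main@O [feat=A fix=O main=O topic=A]
After op 6 (checkout): HEAD=fix@O [feat=A fix=O main=O topic=A]
After op 7 (reset): HEAD=fix@H [feat=A fix=H main=O topic=A]
After op 8 (merge): HEAD=fix@F [feat=A fix=F main=O topic=A]
After op 9 (checkout): HEAD=topic@A [feat=A fix=F main=O topic=A]
After op 10 (reset): HEAD=topic@O [feat=A fix=F main=O topic=O]
commit A: parents=[]
commit F: parents=['H', 'A']
commit H: parents=['A', 'A']
commit O: parents=['H']

Answer: A H F O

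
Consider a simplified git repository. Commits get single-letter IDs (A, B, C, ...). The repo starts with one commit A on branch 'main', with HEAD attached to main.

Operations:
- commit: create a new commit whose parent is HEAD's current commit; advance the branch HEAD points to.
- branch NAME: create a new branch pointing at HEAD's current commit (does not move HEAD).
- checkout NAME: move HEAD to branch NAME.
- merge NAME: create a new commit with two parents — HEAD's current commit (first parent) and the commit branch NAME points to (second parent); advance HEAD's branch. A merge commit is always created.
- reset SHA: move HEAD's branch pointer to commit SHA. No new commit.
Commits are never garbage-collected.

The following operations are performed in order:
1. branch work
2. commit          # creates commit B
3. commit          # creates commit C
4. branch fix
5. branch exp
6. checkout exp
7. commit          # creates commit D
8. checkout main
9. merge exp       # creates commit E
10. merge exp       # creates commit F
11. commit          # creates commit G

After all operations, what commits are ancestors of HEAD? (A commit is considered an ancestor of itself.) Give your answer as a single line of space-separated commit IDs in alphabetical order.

Answer: A B C D E F G

Derivation:
After op 1 (branch): HEAD=main@A [main=A work=A]
After op 2 (commit): HEAD=main@B [main=B work=A]
After op 3 (commit): HEAD=main@C [main=C work=A]
After op 4 (branch): HEAD=main@C [fix=C main=C work=A]
After op 5 (branch): HEAD=main@C [exp=C fix=C main=C work=A]
After op 6 (checkout): HEAD=exp@C [exp=C fix=C main=C work=A]
After op 7 (commit): HEAD=exp@D [exp=D fix=C main=C work=A]
After op 8 (checkout): HEAD=main@C [exp=D fix=C main=C work=A]
After op 9 (merge): HEAD=main@E [exp=D fix=C main=E work=A]
After op 10 (merge): HEAD=main@F [exp=D fix=C main=F work=A]
After op 11 (commit): HEAD=main@G [exp=D fix=C main=G work=A]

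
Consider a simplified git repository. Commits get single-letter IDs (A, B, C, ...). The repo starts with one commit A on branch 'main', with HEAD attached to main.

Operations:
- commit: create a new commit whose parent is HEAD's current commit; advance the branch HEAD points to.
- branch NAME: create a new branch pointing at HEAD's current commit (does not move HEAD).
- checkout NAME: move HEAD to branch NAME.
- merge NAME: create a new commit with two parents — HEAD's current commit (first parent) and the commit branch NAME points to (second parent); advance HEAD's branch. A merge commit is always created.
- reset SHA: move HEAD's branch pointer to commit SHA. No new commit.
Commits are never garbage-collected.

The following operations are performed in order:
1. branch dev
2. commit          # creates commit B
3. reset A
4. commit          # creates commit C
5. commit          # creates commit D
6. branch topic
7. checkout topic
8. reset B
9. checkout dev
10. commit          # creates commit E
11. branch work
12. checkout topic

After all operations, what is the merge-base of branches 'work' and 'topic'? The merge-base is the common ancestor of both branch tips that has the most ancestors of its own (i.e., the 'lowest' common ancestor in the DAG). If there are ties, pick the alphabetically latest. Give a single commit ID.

After op 1 (branch): HEAD=main@A [dev=A main=A]
After op 2 (commit): HEAD=main@B [dev=A main=B]
After op 3 (reset): HEAD=main@A [dev=A main=A]
After op 4 (commit): HEAD=main@C [dev=A main=C]
After op 5 (commit): HEAD=main@D [dev=A main=D]
After op 6 (branch): HEAD=main@D [dev=A main=D topic=D]
After op 7 (checkout): HEAD=topic@D [dev=A main=D topic=D]
After op 8 (reset): HEAD=topic@B [dev=A main=D topic=B]
After op 9 (checkout): HEAD=dev@A [dev=A main=D topic=B]
After op 10 (commit): HEAD=dev@E [dev=E main=D topic=B]
After op 11 (branch): HEAD=dev@E [dev=E main=D topic=B work=E]
After op 12 (checkout): HEAD=topic@B [dev=E main=D topic=B work=E]
ancestors(work=E): ['A', 'E']
ancestors(topic=B): ['A', 'B']
common: ['A']

Answer: A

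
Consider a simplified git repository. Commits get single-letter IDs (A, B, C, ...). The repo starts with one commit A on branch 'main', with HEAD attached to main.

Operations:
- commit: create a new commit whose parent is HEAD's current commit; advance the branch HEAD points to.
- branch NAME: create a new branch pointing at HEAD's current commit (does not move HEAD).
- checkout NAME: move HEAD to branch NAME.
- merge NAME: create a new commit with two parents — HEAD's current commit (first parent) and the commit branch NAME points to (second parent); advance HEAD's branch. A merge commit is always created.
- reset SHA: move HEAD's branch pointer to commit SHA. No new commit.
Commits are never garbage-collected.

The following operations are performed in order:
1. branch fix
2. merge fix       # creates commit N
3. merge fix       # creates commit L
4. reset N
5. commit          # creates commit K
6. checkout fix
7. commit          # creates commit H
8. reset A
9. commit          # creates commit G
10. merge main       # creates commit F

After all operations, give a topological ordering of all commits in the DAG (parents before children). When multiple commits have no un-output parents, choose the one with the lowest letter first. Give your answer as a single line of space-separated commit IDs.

After op 1 (branch): HEAD=main@A [fix=A main=A]
After op 2 (merge): HEAD=main@N [fix=A main=N]
After op 3 (merge): HEAD=main@L [fix=A main=L]
After op 4 (reset): HEAD=main@N [fix=A main=N]
After op 5 (commit): HEAD=main@K [fix=A main=K]
After op 6 (checkout): HEAD=fix@A [fix=A main=K]
After op 7 (commit): HEAD=fix@H [fix=H main=K]
After op 8 (reset): HEAD=fix@A [fix=A main=K]
After op 9 (commit): HEAD=fix@G [fix=G main=K]
After op 10 (merge): HEAD=fix@F [fix=F main=K]
commit A: parents=[]
commit F: parents=['G', 'K']
commit G: parents=['A']
commit H: parents=['A']
commit K: parents=['N']
commit L: parents=['N', 'A']
commit N: parents=['A', 'A']

Answer: A G H N K F L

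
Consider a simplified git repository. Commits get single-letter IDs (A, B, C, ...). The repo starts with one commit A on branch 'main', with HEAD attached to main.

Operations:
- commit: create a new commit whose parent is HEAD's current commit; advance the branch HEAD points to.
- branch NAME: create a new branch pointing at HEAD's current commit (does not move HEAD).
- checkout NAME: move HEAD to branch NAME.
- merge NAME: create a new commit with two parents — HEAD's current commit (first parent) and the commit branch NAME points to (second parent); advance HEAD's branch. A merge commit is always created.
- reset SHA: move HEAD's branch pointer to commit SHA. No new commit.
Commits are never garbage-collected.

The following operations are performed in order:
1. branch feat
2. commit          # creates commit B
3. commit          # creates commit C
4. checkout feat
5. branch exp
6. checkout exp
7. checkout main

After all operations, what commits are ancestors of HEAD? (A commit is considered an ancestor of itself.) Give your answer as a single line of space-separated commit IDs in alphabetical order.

After op 1 (branch): HEAD=main@A [feat=A main=A]
After op 2 (commit): HEAD=main@B [feat=A main=B]
After op 3 (commit): HEAD=main@C [feat=A main=C]
After op 4 (checkout): HEAD=feat@A [feat=A main=C]
After op 5 (branch): HEAD=feat@A [exp=A feat=A main=C]
After op 6 (checkout): HEAD=exp@A [exp=A feat=A main=C]
After op 7 (checkout): HEAD=main@C [exp=A feat=A main=C]

Answer: A B C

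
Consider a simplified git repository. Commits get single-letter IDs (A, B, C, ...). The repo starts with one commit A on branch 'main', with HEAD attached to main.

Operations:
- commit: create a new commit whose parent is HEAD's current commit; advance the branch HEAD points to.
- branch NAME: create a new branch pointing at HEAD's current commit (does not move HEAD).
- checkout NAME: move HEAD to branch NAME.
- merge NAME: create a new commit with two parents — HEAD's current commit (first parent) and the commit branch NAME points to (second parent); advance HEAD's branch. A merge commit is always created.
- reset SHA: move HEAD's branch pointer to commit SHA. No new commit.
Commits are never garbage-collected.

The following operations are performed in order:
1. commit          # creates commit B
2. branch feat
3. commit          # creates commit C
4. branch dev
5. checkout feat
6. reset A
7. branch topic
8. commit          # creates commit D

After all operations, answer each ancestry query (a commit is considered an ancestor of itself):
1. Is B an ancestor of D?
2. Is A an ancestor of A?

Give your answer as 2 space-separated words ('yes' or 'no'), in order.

Answer: no yes

Derivation:
After op 1 (commit): HEAD=main@B [main=B]
After op 2 (branch): HEAD=main@B [feat=B main=B]
After op 3 (commit): HEAD=main@C [feat=B main=C]
After op 4 (branch): HEAD=main@C [dev=C feat=B main=C]
After op 5 (checkout): HEAD=feat@B [dev=C feat=B main=C]
After op 6 (reset): HEAD=feat@A [dev=C feat=A main=C]
After op 7 (branch): HEAD=feat@A [dev=C feat=A main=C topic=A]
After op 8 (commit): HEAD=feat@D [dev=C feat=D main=C topic=A]
ancestors(D) = {A,D}; B in? no
ancestors(A) = {A}; A in? yes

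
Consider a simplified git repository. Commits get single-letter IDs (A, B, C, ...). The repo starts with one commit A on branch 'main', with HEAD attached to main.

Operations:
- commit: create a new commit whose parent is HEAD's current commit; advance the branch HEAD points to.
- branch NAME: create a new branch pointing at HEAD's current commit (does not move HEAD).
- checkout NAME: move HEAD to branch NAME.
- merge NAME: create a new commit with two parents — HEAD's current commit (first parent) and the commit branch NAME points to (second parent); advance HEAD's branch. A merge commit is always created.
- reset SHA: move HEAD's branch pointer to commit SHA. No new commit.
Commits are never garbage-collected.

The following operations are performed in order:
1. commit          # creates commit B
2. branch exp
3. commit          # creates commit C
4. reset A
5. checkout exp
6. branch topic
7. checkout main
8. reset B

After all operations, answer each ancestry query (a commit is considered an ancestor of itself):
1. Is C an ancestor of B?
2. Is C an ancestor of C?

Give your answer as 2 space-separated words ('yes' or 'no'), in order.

After op 1 (commit): HEAD=main@B [main=B]
After op 2 (branch): HEAD=main@B [exp=B main=B]
After op 3 (commit): HEAD=main@C [exp=B main=C]
After op 4 (reset): HEAD=main@A [exp=B main=A]
After op 5 (checkout): HEAD=exp@B [exp=B main=A]
After op 6 (branch): HEAD=exp@B [exp=B main=A topic=B]
After op 7 (checkout): HEAD=main@A [exp=B main=A topic=B]
After op 8 (reset): HEAD=main@B [exp=B main=B topic=B]
ancestors(B) = {A,B}; C in? no
ancestors(C) = {A,B,C}; C in? yes

Answer: no yes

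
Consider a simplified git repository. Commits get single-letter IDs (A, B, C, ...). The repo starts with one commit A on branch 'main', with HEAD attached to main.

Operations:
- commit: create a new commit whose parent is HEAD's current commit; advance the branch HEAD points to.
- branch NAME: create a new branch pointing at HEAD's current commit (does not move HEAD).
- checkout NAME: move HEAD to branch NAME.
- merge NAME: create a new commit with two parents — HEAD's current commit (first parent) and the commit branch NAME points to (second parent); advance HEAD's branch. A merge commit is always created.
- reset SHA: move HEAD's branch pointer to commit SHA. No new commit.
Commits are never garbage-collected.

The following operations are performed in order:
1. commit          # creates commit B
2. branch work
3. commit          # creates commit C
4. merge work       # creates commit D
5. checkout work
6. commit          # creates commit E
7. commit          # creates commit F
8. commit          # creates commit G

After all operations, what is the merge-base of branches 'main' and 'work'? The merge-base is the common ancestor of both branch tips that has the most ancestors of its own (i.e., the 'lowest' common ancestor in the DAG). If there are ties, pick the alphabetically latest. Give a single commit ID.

After op 1 (commit): HEAD=main@B [main=B]
After op 2 (branch): HEAD=main@B [main=B work=B]
After op 3 (commit): HEAD=main@C [main=C work=B]
After op 4 (merge): HEAD=main@D [main=D work=B]
After op 5 (checkout): HEAD=work@B [main=D work=B]
After op 6 (commit): HEAD=work@E [main=D work=E]
After op 7 (commit): HEAD=work@F [main=D work=F]
After op 8 (commit): HEAD=work@G [main=D work=G]
ancestors(main=D): ['A', 'B', 'C', 'D']
ancestors(work=G): ['A', 'B', 'E', 'F', 'G']
common: ['A', 'B']

Answer: B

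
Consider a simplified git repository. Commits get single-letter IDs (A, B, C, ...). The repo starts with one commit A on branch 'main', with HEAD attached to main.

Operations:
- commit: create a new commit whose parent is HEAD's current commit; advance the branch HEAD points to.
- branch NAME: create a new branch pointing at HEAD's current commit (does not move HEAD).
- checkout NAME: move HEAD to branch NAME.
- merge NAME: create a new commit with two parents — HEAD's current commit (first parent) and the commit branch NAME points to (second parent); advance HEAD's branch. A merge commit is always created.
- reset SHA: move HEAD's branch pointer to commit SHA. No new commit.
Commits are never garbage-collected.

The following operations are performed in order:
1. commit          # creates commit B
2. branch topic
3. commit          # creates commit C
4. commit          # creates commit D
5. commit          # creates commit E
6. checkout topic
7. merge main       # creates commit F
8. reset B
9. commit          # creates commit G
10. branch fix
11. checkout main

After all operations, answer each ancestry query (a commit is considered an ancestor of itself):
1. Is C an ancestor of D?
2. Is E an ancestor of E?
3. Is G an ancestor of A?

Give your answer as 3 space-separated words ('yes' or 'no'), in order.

After op 1 (commit): HEAD=main@B [main=B]
After op 2 (branch): HEAD=main@B [main=B topic=B]
After op 3 (commit): HEAD=main@C [main=C topic=B]
After op 4 (commit): HEAD=main@D [main=D topic=B]
After op 5 (commit): HEAD=main@E [main=E topic=B]
After op 6 (checkout): HEAD=topic@B [main=E topic=B]
After op 7 (merge): HEAD=topic@F [main=E topic=F]
After op 8 (reset): HEAD=topic@B [main=E topic=B]
After op 9 (commit): HEAD=topic@G [main=E topic=G]
After op 10 (branch): HEAD=topic@G [fix=G main=E topic=G]
After op 11 (checkout): HEAD=main@E [fix=G main=E topic=G]
ancestors(D) = {A,B,C,D}; C in? yes
ancestors(E) = {A,B,C,D,E}; E in? yes
ancestors(A) = {A}; G in? no

Answer: yes yes no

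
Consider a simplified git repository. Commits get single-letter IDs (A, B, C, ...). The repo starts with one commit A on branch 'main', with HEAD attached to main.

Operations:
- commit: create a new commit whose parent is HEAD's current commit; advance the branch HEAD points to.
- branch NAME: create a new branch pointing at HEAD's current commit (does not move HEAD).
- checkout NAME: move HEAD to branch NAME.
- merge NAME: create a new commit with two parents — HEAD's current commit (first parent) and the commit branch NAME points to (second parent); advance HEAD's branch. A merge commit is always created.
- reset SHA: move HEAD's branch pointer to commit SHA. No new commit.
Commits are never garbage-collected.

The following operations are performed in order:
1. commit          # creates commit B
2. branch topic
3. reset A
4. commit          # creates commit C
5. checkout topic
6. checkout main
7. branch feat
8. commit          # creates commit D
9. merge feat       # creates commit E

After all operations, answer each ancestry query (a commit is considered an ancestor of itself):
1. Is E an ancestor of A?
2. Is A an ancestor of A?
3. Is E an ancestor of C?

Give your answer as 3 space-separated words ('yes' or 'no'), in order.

Answer: no yes no

Derivation:
After op 1 (commit): HEAD=main@B [main=B]
After op 2 (branch): HEAD=main@B [main=B topic=B]
After op 3 (reset): HEAD=main@A [main=A topic=B]
After op 4 (commit): HEAD=main@C [main=C topic=B]
After op 5 (checkout): HEAD=topic@B [main=C topic=B]
After op 6 (checkout): HEAD=main@C [main=C topic=B]
After op 7 (branch): HEAD=main@C [feat=C main=C topic=B]
After op 8 (commit): HEAD=main@D [feat=C main=D topic=B]
After op 9 (merge): HEAD=main@E [feat=C main=E topic=B]
ancestors(A) = {A}; E in? no
ancestors(A) = {A}; A in? yes
ancestors(C) = {A,C}; E in? no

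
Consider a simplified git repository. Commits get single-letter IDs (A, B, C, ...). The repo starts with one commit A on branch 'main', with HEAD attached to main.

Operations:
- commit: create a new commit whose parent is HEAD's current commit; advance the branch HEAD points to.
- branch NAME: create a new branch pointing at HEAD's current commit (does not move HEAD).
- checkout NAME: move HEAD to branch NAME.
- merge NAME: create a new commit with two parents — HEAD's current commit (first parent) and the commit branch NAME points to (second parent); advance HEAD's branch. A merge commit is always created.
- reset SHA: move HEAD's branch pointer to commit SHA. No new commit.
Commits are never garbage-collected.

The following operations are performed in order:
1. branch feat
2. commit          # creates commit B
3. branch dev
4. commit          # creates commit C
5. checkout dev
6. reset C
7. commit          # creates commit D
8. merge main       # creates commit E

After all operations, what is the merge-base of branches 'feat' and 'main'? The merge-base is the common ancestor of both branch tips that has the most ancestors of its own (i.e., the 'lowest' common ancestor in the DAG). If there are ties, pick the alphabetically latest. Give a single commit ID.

Answer: A

Derivation:
After op 1 (branch): HEAD=main@A [feat=A main=A]
After op 2 (commit): HEAD=main@B [feat=A main=B]
After op 3 (branch): HEAD=main@B [dev=B feat=A main=B]
After op 4 (commit): HEAD=main@C [dev=B feat=A main=C]
After op 5 (checkout): HEAD=dev@B [dev=B feat=A main=C]
After op 6 (reset): HEAD=dev@C [dev=C feat=A main=C]
After op 7 (commit): HEAD=dev@D [dev=D feat=A main=C]
After op 8 (merge): HEAD=dev@E [dev=E feat=A main=C]
ancestors(feat=A): ['A']
ancestors(main=C): ['A', 'B', 'C']
common: ['A']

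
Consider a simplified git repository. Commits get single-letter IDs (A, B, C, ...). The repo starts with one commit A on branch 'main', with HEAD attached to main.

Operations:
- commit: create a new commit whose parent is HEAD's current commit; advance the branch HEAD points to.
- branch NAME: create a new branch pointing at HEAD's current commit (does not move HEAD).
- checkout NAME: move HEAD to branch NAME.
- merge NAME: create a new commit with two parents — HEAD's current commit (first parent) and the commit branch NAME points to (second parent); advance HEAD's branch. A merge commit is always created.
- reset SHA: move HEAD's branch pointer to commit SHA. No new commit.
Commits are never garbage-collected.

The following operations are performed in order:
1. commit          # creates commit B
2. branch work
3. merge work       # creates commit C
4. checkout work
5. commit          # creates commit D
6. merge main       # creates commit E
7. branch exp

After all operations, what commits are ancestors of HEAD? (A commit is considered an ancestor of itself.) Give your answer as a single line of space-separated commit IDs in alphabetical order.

Answer: A B C D E

Derivation:
After op 1 (commit): HEAD=main@B [main=B]
After op 2 (branch): HEAD=main@B [main=B work=B]
After op 3 (merge): HEAD=main@C [main=C work=B]
After op 4 (checkout): HEAD=work@B [main=C work=B]
After op 5 (commit): HEAD=work@D [main=C work=D]
After op 6 (merge): HEAD=work@E [main=C work=E]
After op 7 (branch): HEAD=work@E [exp=E main=C work=E]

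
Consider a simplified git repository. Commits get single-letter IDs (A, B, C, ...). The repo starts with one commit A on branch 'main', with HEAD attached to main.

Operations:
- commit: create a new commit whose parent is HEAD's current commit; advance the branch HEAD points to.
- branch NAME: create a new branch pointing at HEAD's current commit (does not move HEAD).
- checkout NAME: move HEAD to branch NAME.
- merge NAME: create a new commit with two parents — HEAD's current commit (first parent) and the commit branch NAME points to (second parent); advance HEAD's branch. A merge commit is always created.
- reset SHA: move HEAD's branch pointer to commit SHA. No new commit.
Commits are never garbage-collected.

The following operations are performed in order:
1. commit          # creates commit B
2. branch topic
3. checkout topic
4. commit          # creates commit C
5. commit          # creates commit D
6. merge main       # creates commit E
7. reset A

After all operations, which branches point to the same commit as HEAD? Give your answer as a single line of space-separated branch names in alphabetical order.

Answer: topic

Derivation:
After op 1 (commit): HEAD=main@B [main=B]
After op 2 (branch): HEAD=main@B [main=B topic=B]
After op 3 (checkout): HEAD=topic@B [main=B topic=B]
After op 4 (commit): HEAD=topic@C [main=B topic=C]
After op 5 (commit): HEAD=topic@D [main=B topic=D]
After op 6 (merge): HEAD=topic@E [main=B topic=E]
After op 7 (reset): HEAD=topic@A [main=B topic=A]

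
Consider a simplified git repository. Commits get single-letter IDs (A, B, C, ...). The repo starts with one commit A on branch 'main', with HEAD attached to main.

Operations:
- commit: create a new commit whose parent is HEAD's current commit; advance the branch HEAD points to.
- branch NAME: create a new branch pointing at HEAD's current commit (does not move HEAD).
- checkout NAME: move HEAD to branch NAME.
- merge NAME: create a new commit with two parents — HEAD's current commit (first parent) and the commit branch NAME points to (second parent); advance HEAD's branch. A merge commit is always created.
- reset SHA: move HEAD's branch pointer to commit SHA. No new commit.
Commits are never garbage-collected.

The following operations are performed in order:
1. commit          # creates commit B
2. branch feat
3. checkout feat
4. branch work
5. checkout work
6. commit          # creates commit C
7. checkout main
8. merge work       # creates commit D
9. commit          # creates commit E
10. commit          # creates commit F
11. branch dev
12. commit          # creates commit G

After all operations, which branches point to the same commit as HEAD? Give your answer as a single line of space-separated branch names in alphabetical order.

After op 1 (commit): HEAD=main@B [main=B]
After op 2 (branch): HEAD=main@B [feat=B main=B]
After op 3 (checkout): HEAD=feat@B [feat=B main=B]
After op 4 (branch): HEAD=feat@B [feat=B main=B work=B]
After op 5 (checkout): HEAD=work@B [feat=B main=B work=B]
After op 6 (commit): HEAD=work@C [feat=B main=B work=C]
After op 7 (checkout): HEAD=main@B [feat=B main=B work=C]
After op 8 (merge): HEAD=main@D [feat=B main=D work=C]
After op 9 (commit): HEAD=main@E [feat=B main=E work=C]
After op 10 (commit): HEAD=main@F [feat=B main=F work=C]
After op 11 (branch): HEAD=main@F [dev=F feat=B main=F work=C]
After op 12 (commit): HEAD=main@G [dev=F feat=B main=G work=C]

Answer: main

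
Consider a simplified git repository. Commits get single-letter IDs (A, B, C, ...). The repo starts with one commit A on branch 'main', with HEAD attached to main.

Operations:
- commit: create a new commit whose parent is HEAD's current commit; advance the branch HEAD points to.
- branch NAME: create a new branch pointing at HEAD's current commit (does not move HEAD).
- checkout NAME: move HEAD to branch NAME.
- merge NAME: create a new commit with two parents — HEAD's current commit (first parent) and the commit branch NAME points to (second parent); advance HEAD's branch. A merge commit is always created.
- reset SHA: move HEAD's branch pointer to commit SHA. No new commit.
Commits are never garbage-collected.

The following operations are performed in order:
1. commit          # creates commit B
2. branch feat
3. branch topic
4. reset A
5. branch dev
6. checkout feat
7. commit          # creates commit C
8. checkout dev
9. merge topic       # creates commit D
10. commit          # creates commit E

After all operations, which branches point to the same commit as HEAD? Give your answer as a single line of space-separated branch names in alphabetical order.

Answer: dev

Derivation:
After op 1 (commit): HEAD=main@B [main=B]
After op 2 (branch): HEAD=main@B [feat=B main=B]
After op 3 (branch): HEAD=main@B [feat=B main=B topic=B]
After op 4 (reset): HEAD=main@A [feat=B main=A topic=B]
After op 5 (branch): HEAD=main@A [dev=A feat=B main=A topic=B]
After op 6 (checkout): HEAD=feat@B [dev=A feat=B main=A topic=B]
After op 7 (commit): HEAD=feat@C [dev=A feat=C main=A topic=B]
After op 8 (checkout): HEAD=dev@A [dev=A feat=C main=A topic=B]
After op 9 (merge): HEAD=dev@D [dev=D feat=C main=A topic=B]
After op 10 (commit): HEAD=dev@E [dev=E feat=C main=A topic=B]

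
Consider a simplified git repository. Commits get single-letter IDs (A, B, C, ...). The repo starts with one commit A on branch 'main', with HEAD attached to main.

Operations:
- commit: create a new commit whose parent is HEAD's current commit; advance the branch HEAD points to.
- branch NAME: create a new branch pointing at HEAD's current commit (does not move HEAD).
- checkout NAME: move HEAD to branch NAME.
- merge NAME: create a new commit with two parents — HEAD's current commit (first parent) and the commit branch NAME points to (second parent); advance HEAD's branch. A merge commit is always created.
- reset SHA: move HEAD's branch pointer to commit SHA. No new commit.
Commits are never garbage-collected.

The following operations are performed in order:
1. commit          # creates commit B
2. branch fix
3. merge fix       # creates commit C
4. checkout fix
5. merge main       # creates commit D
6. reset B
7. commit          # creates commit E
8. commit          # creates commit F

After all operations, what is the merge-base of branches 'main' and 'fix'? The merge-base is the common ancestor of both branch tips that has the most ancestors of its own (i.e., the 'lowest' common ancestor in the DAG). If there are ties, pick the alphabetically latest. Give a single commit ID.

Answer: B

Derivation:
After op 1 (commit): HEAD=main@B [main=B]
After op 2 (branch): HEAD=main@B [fix=B main=B]
After op 3 (merge): HEAD=main@C [fix=B main=C]
After op 4 (checkout): HEAD=fix@B [fix=B main=C]
After op 5 (merge): HEAD=fix@D [fix=D main=C]
After op 6 (reset): HEAD=fix@B [fix=B main=C]
After op 7 (commit): HEAD=fix@E [fix=E main=C]
After op 8 (commit): HEAD=fix@F [fix=F main=C]
ancestors(main=C): ['A', 'B', 'C']
ancestors(fix=F): ['A', 'B', 'E', 'F']
common: ['A', 'B']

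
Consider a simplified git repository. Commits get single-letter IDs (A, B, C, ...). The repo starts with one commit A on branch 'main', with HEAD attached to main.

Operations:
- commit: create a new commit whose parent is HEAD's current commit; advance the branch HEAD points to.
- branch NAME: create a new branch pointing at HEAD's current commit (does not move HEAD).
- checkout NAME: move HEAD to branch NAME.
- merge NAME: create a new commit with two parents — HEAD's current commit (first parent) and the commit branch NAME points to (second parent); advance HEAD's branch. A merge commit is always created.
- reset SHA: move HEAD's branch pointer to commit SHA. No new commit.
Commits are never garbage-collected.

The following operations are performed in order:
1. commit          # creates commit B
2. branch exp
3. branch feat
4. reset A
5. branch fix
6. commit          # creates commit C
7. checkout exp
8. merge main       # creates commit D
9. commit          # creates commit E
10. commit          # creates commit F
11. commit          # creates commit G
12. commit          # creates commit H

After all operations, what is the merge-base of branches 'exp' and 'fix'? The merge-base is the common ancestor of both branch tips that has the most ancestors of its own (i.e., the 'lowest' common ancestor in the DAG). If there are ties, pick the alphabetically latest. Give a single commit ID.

After op 1 (commit): HEAD=main@B [main=B]
After op 2 (branch): HEAD=main@B [exp=B main=B]
After op 3 (branch): HEAD=main@B [exp=B feat=B main=B]
After op 4 (reset): HEAD=main@A [exp=B feat=B main=A]
After op 5 (branch): HEAD=main@A [exp=B feat=B fix=A main=A]
After op 6 (commit): HEAD=main@C [exp=B feat=B fix=A main=C]
After op 7 (checkout): HEAD=exp@B [exp=B feat=B fix=A main=C]
After op 8 (merge): HEAD=exp@D [exp=D feat=B fix=A main=C]
After op 9 (commit): HEAD=exp@E [exp=E feat=B fix=A main=C]
After op 10 (commit): HEAD=exp@F [exp=F feat=B fix=A main=C]
After op 11 (commit): HEAD=exp@G [exp=G feat=B fix=A main=C]
After op 12 (commit): HEAD=exp@H [exp=H feat=B fix=A main=C]
ancestors(exp=H): ['A', 'B', 'C', 'D', 'E', 'F', 'G', 'H']
ancestors(fix=A): ['A']
common: ['A']

Answer: A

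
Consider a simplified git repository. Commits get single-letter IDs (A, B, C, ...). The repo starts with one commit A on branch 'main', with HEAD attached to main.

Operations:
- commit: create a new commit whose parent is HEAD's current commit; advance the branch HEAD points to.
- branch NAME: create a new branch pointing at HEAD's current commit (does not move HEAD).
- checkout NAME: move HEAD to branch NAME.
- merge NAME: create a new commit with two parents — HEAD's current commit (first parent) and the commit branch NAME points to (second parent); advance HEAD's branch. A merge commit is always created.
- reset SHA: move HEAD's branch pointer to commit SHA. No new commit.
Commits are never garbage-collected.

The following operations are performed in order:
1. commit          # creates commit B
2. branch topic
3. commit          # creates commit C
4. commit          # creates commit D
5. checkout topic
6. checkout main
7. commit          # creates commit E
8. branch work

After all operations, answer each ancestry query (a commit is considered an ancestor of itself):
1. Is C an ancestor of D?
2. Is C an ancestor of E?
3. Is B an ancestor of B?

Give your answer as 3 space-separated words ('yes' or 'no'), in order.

Answer: yes yes yes

Derivation:
After op 1 (commit): HEAD=main@B [main=B]
After op 2 (branch): HEAD=main@B [main=B topic=B]
After op 3 (commit): HEAD=main@C [main=C topic=B]
After op 4 (commit): HEAD=main@D [main=D topic=B]
After op 5 (checkout): HEAD=topic@B [main=D topic=B]
After op 6 (checkout): HEAD=main@D [main=D topic=B]
After op 7 (commit): HEAD=main@E [main=E topic=B]
After op 8 (branch): HEAD=main@E [main=E topic=B work=E]
ancestors(D) = {A,B,C,D}; C in? yes
ancestors(E) = {A,B,C,D,E}; C in? yes
ancestors(B) = {A,B}; B in? yes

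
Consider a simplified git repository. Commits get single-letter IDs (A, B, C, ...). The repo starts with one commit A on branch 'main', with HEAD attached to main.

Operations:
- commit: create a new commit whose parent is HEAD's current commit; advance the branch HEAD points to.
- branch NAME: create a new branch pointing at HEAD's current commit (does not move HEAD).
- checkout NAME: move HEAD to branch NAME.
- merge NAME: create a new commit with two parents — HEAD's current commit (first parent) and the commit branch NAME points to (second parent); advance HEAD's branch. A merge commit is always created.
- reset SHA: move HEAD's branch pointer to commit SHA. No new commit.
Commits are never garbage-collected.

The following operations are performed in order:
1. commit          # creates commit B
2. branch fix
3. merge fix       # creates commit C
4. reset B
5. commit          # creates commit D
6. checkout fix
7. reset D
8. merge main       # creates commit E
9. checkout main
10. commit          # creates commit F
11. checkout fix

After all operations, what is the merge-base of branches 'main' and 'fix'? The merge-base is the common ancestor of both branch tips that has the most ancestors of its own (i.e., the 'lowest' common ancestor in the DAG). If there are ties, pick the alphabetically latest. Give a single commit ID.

After op 1 (commit): HEAD=main@B [main=B]
After op 2 (branch): HEAD=main@B [fix=B main=B]
After op 3 (merge): HEAD=main@C [fix=B main=C]
After op 4 (reset): HEAD=main@B [fix=B main=B]
After op 5 (commit): HEAD=main@D [fix=B main=D]
After op 6 (checkout): HEAD=fix@B [fix=B main=D]
After op 7 (reset): HEAD=fix@D [fix=D main=D]
After op 8 (merge): HEAD=fix@E [fix=E main=D]
After op 9 (checkout): HEAD=main@D [fix=E main=D]
After op 10 (commit): HEAD=main@F [fix=E main=F]
After op 11 (checkout): HEAD=fix@E [fix=E main=F]
ancestors(main=F): ['A', 'B', 'D', 'F']
ancestors(fix=E): ['A', 'B', 'D', 'E']
common: ['A', 'B', 'D']

Answer: D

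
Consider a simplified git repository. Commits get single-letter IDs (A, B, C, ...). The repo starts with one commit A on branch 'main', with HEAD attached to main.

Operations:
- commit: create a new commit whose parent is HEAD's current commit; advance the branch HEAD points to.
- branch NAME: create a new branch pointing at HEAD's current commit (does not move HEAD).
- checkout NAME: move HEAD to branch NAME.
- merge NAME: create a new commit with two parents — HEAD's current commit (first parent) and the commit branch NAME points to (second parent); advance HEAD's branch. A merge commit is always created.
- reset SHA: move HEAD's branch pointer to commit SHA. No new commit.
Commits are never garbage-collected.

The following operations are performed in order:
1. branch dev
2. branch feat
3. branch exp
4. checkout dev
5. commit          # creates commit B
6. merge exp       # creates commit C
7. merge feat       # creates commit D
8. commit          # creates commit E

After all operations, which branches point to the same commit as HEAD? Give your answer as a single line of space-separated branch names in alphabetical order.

After op 1 (branch): HEAD=main@A [dev=A main=A]
After op 2 (branch): HEAD=main@A [dev=A feat=A main=A]
After op 3 (branch): HEAD=main@A [dev=A exp=A feat=A main=A]
After op 4 (checkout): HEAD=dev@A [dev=A exp=A feat=A main=A]
After op 5 (commit): HEAD=dev@B [dev=B exp=A feat=A main=A]
After op 6 (merge): HEAD=dev@C [dev=C exp=A feat=A main=A]
After op 7 (merge): HEAD=dev@D [dev=D exp=A feat=A main=A]
After op 8 (commit): HEAD=dev@E [dev=E exp=A feat=A main=A]

Answer: dev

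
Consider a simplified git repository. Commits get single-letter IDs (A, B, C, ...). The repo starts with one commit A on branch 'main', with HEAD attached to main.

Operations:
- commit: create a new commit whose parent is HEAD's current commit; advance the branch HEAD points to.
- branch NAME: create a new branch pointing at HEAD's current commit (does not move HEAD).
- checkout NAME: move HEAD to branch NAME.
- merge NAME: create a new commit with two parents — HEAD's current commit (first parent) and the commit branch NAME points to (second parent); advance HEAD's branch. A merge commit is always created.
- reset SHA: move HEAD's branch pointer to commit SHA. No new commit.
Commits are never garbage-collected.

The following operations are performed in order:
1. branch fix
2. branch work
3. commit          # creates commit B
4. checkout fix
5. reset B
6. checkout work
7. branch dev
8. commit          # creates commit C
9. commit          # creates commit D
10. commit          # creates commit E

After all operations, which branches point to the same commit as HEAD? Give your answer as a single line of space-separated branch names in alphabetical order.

After op 1 (branch): HEAD=main@A [fix=A main=A]
After op 2 (branch): HEAD=main@A [fix=A main=A work=A]
After op 3 (commit): HEAD=main@B [fix=A main=B work=A]
After op 4 (checkout): HEAD=fix@A [fix=A main=B work=A]
After op 5 (reset): HEAD=fix@B [fix=B main=B work=A]
After op 6 (checkout): HEAD=work@A [fix=B main=B work=A]
After op 7 (branch): HEAD=work@A [dev=A fix=B main=B work=A]
After op 8 (commit): HEAD=work@C [dev=A fix=B main=B work=C]
After op 9 (commit): HEAD=work@D [dev=A fix=B main=B work=D]
After op 10 (commit): HEAD=work@E [dev=A fix=B main=B work=E]

Answer: work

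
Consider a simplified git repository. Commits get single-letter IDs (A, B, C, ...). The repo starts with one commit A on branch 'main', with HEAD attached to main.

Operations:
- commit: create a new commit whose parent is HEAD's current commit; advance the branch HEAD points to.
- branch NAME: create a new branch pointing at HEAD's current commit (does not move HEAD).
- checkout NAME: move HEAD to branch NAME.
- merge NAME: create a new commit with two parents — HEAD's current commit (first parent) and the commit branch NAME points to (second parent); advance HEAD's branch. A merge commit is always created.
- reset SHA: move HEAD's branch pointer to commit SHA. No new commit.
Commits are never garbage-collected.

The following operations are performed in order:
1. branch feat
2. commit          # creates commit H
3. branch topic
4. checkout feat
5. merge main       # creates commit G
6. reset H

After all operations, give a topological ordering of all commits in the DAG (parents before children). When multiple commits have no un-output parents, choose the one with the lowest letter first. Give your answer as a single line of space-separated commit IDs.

Answer: A H G

Derivation:
After op 1 (branch): HEAD=main@A [feat=A main=A]
After op 2 (commit): HEAD=main@H [feat=A main=H]
After op 3 (branch): HEAD=main@H [feat=A main=H topic=H]
After op 4 (checkout): HEAD=feat@A [feat=A main=H topic=H]
After op 5 (merge): HEAD=feat@G [feat=G main=H topic=H]
After op 6 (reset): HEAD=feat@H [feat=H main=H topic=H]
commit A: parents=[]
commit G: parents=['A', 'H']
commit H: parents=['A']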